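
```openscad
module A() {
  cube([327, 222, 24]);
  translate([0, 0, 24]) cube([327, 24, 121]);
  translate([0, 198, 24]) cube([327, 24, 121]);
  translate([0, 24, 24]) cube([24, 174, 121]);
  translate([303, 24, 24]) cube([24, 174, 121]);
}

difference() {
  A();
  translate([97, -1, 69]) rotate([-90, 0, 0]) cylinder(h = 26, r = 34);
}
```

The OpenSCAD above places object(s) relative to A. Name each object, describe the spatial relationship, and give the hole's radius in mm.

The subtracted cylinder has r = 34 mm.

A is an open box. The open box has a circular hole through its front wall. The hole's radius is 34 mm.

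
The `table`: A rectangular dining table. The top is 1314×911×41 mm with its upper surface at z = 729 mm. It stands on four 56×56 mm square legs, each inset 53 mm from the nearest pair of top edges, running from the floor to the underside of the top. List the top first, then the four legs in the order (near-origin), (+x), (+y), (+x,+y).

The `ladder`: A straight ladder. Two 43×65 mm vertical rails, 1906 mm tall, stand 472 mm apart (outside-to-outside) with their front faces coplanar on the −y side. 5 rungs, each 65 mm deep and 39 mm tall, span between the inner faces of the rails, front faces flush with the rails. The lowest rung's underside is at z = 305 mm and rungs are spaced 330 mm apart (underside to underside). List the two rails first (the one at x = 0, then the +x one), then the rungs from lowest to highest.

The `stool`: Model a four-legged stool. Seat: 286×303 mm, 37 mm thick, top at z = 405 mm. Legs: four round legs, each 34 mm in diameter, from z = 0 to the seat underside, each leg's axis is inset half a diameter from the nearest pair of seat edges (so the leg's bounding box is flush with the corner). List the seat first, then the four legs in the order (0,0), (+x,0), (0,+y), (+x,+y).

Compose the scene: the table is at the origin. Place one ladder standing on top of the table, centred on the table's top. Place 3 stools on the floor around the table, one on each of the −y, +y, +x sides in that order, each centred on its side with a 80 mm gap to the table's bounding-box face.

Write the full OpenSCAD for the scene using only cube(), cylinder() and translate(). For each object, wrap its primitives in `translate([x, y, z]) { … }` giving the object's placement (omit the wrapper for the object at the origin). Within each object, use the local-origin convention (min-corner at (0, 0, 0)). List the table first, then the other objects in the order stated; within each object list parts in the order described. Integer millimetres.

translate([0, 0, 688]) cube([1314, 911, 41]);
translate([53, 53, 0]) cube([56, 56, 688]);
translate([1205, 53, 0]) cube([56, 56, 688]);
translate([53, 802, 0]) cube([56, 56, 688]);
translate([1205, 802, 0]) cube([56, 56, 688]);
translate([421, 423, 729]) {
  cube([43, 65, 1906]);
  translate([429, 0, 0]) cube([43, 65, 1906]);
  translate([43, 0, 305]) cube([386, 65, 39]);
  translate([43, 0, 635]) cube([386, 65, 39]);
  translate([43, 0, 965]) cube([386, 65, 39]);
  translate([43, 0, 1295]) cube([386, 65, 39]);
  translate([43, 0, 1625]) cube([386, 65, 39]);
}
translate([514, -383, 0]) {
  translate([0, 0, 368]) cube([286, 303, 37]);
  translate([17, 17, 0]) cylinder(h = 368, r = 17);
  translate([269, 17, 0]) cylinder(h = 368, r = 17);
  translate([17, 286, 0]) cylinder(h = 368, r = 17);
  translate([269, 286, 0]) cylinder(h = 368, r = 17);
}
translate([514, 991, 0]) {
  translate([0, 0, 368]) cube([286, 303, 37]);
  translate([17, 17, 0]) cylinder(h = 368, r = 17);
  translate([269, 17, 0]) cylinder(h = 368, r = 17);
  translate([17, 286, 0]) cylinder(h = 368, r = 17);
  translate([269, 286, 0]) cylinder(h = 368, r = 17);
}
translate([1394, 304, 0]) {
  translate([0, 0, 368]) cube([286, 303, 37]);
  translate([17, 17, 0]) cylinder(h = 368, r = 17);
  translate([269, 17, 0]) cylinder(h = 368, r = 17);
  translate([17, 286, 0]) cylinder(h = 368, r = 17);
  translate([269, 286, 0]) cylinder(h = 368, r = 17);
}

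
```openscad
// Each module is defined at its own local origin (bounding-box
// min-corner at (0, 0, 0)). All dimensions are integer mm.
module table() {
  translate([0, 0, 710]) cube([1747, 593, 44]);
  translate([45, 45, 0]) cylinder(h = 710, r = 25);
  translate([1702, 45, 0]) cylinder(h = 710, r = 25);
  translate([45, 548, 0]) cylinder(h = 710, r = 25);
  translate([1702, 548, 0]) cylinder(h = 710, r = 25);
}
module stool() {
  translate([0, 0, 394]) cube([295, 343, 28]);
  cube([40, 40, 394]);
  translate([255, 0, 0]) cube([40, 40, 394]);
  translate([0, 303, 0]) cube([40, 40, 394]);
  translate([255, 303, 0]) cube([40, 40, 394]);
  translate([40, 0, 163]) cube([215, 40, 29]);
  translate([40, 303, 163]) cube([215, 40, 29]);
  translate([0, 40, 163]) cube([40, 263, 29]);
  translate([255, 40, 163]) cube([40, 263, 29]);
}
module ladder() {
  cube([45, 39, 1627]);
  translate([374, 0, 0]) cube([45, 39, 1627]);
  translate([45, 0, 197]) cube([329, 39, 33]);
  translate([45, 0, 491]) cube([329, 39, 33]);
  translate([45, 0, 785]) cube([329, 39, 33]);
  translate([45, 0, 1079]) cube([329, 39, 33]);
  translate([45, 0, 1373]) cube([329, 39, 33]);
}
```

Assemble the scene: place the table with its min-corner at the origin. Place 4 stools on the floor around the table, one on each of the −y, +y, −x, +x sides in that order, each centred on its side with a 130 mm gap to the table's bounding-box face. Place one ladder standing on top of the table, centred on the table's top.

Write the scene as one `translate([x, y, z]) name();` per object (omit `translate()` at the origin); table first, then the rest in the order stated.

table();
translate([726, -473, 0]) stool();
translate([726, 723, 0]) stool();
translate([-425, 125, 0]) stool();
translate([1877, 125, 0]) stool();
translate([664, 277, 754]) ladder();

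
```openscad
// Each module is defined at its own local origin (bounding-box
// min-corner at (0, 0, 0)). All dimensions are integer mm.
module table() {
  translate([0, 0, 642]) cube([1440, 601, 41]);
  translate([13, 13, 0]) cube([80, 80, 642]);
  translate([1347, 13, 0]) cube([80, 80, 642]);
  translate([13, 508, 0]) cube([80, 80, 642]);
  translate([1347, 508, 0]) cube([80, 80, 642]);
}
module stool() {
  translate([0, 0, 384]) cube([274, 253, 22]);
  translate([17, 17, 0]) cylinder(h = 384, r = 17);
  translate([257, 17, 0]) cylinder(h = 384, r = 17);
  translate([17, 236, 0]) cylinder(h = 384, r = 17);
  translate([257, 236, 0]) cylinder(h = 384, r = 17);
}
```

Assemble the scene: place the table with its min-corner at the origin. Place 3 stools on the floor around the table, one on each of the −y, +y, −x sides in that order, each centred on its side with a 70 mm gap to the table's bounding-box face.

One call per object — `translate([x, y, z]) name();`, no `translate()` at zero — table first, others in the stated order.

table();
translate([583, -323, 0]) stool();
translate([583, 671, 0]) stool();
translate([-344, 174, 0]) stool();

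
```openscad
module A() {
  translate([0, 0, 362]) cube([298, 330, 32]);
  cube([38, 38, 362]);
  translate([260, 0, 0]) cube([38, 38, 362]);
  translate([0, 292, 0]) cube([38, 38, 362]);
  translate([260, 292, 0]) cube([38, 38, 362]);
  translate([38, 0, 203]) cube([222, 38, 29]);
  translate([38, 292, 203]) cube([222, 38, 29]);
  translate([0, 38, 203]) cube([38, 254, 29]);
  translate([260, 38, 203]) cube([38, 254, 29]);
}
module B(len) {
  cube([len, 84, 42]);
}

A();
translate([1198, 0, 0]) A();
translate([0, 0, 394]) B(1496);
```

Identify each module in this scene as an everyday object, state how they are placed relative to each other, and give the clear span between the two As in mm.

A is a stool. B is a beam. A beam spans the tops of two stools. The clear span between the two stools is 900 mm.

Second stool starts at x = 1198; first ends at x = 298; clear span = 1198 − 298 = 900 mm.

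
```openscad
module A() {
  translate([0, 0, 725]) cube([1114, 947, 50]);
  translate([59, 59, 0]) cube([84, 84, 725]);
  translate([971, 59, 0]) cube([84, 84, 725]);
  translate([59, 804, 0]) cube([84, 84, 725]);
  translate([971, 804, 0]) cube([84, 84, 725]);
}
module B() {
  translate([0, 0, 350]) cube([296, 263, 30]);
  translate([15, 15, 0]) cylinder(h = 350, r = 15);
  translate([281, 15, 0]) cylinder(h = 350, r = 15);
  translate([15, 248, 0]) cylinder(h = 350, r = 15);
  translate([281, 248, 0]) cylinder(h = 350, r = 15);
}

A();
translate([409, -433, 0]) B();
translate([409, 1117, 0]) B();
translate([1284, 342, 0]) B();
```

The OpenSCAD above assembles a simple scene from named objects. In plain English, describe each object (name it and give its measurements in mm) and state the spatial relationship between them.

A is a rectangular dining table. The top is 1114×947×50 mm with its upper surface at z = 775 mm. It stands on four 84×84 mm square legs, each inset 59 mm from the nearest pair of top edges, running from the floor to the underside of the top.

B is a simple wooden stool: a rectangular seat 296 mm (x) by 263 mm (y), 30 mm thick, top face at z = 380 mm, on four round legs, each 30 mm in diameter. The legs rest on z = 0, each leg's axis is inset half a diameter from the nearest pair of seat edges (so the leg's bounding box is flush with the corner).

Three stools sit around the table at the −y, +y, +x sides.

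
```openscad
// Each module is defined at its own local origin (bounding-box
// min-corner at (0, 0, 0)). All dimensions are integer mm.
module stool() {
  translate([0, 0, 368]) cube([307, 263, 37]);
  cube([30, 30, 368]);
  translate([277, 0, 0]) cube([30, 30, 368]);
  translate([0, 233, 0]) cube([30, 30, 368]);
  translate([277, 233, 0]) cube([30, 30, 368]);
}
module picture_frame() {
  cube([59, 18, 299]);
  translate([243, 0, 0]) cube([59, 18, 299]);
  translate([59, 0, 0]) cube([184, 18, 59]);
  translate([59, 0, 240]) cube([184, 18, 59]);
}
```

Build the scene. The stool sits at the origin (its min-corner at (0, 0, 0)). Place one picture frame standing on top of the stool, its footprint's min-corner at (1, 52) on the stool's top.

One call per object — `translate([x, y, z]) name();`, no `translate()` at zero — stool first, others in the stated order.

stool();
translate([1, 52, 405]) picture_frame();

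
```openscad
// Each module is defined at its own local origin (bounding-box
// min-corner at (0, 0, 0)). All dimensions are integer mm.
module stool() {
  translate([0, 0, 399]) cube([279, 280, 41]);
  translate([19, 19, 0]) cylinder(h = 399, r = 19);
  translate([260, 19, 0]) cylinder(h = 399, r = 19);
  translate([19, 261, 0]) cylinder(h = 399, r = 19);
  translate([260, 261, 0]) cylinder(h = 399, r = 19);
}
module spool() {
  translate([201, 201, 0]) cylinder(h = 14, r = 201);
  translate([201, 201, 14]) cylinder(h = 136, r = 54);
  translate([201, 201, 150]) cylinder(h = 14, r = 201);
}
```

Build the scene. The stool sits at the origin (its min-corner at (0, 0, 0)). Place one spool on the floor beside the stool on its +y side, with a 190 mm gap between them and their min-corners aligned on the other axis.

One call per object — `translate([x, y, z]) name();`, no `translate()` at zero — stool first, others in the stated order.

stool();
translate([0, 470, 0]) spool();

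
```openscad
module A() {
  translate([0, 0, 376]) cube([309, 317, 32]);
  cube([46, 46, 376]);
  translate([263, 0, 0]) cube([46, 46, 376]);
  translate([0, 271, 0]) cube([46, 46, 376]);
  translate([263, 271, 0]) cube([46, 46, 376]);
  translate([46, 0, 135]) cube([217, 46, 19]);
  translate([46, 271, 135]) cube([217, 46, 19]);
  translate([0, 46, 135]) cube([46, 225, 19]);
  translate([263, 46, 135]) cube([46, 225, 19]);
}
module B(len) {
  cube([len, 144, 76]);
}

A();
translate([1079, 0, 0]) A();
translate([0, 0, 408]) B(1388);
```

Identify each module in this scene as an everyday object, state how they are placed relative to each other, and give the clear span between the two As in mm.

A is a stool. B is a beam. A beam spans the tops of two stools. The clear span between the two stools is 770 mm.

Second stool starts at x = 1079; first ends at x = 309; clear span = 1079 − 309 = 770 mm.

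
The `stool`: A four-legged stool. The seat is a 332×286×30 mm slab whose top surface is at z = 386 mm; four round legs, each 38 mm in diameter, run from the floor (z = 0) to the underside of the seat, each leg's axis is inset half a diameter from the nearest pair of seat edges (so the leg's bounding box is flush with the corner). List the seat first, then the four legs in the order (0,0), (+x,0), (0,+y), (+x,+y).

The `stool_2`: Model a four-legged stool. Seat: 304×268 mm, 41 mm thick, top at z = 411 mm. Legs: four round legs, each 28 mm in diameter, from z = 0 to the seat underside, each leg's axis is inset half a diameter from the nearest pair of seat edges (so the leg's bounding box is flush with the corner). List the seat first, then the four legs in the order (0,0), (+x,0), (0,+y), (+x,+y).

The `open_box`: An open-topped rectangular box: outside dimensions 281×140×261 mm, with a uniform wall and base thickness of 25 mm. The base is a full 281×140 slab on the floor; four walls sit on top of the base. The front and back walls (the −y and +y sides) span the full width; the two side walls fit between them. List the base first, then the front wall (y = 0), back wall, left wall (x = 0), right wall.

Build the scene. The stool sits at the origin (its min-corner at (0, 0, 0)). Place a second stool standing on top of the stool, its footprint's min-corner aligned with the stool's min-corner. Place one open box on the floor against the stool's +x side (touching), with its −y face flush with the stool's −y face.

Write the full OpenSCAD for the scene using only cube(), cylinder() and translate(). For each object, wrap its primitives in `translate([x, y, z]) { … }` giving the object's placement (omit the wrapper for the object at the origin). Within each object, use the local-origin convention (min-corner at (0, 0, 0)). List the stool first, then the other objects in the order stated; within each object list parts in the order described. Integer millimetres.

translate([0, 0, 356]) cube([332, 286, 30]);
translate([19, 19, 0]) cylinder(h = 356, r = 19);
translate([313, 19, 0]) cylinder(h = 356, r = 19);
translate([19, 267, 0]) cylinder(h = 356, r = 19);
translate([313, 267, 0]) cylinder(h = 356, r = 19);
translate([0, 0, 386]) {
  translate([0, 0, 370]) cube([304, 268, 41]);
  translate([14, 14, 0]) cylinder(h = 370, r = 14);
  translate([290, 14, 0]) cylinder(h = 370, r = 14);
  translate([14, 254, 0]) cylinder(h = 370, r = 14);
  translate([290, 254, 0]) cylinder(h = 370, r = 14);
}
translate([332, 0, 0]) {
  cube([281, 140, 25]);
  translate([0, 0, 25]) cube([281, 25, 236]);
  translate([0, 115, 25]) cube([281, 25, 236]);
  translate([0, 25, 25]) cube([25, 90, 236]);
  translate([256, 25, 25]) cube([25, 90, 236]);
}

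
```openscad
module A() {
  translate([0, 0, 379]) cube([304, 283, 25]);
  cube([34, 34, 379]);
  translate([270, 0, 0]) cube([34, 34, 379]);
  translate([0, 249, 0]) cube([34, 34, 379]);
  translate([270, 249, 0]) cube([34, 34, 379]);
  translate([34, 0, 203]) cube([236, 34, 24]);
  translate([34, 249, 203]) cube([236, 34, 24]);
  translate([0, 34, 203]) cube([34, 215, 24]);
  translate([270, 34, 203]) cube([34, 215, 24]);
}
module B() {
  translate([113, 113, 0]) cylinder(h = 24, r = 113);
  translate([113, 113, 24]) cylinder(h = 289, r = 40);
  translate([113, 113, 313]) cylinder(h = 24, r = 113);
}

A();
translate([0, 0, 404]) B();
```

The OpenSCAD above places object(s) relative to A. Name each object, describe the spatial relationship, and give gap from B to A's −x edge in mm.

A is a stool. B is a spool. The spool is on top of the stool. The gap from the spool to the stool's −x edge is 0 mm.

The spool's min-x is at 0; the stool's min-x is 0; gap = 0 mm.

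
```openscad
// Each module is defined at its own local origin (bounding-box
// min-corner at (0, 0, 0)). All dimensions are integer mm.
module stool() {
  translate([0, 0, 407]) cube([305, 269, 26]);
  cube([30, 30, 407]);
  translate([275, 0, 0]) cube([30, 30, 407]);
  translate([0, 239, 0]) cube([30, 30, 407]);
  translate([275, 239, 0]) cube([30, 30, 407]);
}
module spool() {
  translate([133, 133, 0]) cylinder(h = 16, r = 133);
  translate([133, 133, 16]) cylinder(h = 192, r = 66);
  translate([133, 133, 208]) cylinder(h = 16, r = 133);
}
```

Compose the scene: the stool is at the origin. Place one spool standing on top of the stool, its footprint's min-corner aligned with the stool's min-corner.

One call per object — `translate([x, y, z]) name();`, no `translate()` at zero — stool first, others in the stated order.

stool();
translate([0, 0, 433]) spool();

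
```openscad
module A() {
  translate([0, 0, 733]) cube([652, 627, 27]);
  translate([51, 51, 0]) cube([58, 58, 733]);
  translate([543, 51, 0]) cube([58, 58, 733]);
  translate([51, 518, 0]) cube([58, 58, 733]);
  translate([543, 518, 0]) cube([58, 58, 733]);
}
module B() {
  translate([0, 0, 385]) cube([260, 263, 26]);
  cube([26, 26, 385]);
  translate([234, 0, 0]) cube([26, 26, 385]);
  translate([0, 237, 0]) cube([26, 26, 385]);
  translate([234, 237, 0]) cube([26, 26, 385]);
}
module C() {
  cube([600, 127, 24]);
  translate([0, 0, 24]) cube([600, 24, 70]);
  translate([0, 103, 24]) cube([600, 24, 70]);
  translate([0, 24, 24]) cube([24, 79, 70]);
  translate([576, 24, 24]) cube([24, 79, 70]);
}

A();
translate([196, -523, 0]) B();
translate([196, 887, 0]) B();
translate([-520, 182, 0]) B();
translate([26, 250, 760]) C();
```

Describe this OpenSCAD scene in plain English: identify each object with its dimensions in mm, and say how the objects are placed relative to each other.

A is a table with a 652×627 mm rectangular top, 27 mm thick, top surface at z = 760 mm, supported by four 58×58 mm square legs, each inset 51 mm from the nearest pair of top edges, running from the floor.

B is a four-legged stool. The seat is a 260×263×26 mm slab whose top surface is at z = 411 mm; four square legs, each 26×26 mm in cross-section, run from the floor (z = 0) to the underside of the seat, each flush with a corner of the seat.

C is an open-topped rectangular box: outside dimensions 600×127×94 mm, with a uniform wall and base thickness of 24 mm. The base is a full 600×127 slab on the floor; four walls sit on top of the base. The front and back walls (the −y and +y sides) span the full width; the two side walls fit between them.

Three stools sit around the table at the −y, +y, −x sides. The open box is on top of the table, centred.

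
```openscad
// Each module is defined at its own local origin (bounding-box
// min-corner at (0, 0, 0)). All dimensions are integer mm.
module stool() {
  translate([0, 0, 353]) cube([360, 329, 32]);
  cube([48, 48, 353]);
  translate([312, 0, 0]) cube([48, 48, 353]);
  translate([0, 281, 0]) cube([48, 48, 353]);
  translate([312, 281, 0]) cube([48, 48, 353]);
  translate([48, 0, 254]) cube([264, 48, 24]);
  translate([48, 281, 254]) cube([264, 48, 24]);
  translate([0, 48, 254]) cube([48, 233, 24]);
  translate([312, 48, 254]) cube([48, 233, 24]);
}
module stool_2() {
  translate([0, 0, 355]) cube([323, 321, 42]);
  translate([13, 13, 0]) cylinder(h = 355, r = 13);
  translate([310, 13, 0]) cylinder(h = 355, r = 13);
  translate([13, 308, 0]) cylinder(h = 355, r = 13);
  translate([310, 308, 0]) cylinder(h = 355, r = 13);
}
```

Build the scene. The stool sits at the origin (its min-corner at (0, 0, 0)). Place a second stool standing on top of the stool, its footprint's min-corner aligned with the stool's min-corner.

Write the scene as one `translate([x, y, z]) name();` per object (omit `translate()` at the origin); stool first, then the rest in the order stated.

stool();
translate([0, 0, 385]) stool_2();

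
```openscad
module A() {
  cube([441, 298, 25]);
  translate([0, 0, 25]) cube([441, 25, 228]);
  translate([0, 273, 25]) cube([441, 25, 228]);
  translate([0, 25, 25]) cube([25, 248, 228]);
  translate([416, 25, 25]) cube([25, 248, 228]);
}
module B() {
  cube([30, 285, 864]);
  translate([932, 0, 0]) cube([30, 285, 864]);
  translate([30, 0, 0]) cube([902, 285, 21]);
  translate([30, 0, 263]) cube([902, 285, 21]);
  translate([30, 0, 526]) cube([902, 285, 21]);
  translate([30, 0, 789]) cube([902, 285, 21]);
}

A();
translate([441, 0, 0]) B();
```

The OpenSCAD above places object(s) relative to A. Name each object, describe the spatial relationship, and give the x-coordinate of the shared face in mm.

A is an open box. B is a bookshelf. The bookshelf is against the open box's +x side, with their −y faces flush. The x-coordinate of the shared face is 441 mm.

The open box's +x face and the bookshelf's −x face are both at x = 441 mm.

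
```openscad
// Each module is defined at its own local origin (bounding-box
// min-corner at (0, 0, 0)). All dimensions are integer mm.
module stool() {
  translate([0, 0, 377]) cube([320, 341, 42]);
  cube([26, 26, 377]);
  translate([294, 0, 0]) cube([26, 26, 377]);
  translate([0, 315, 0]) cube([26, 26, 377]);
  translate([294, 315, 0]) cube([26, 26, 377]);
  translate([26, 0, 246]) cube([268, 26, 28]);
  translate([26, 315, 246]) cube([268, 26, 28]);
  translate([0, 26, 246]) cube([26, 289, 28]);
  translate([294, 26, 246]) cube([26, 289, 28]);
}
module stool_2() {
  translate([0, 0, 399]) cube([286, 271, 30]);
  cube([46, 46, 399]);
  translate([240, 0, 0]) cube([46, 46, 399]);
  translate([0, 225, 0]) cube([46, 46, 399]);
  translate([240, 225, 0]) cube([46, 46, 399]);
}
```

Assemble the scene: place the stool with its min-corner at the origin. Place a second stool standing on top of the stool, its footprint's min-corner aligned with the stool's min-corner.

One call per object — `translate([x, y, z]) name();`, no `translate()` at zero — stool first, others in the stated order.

stool();
translate([0, 0, 419]) stool_2();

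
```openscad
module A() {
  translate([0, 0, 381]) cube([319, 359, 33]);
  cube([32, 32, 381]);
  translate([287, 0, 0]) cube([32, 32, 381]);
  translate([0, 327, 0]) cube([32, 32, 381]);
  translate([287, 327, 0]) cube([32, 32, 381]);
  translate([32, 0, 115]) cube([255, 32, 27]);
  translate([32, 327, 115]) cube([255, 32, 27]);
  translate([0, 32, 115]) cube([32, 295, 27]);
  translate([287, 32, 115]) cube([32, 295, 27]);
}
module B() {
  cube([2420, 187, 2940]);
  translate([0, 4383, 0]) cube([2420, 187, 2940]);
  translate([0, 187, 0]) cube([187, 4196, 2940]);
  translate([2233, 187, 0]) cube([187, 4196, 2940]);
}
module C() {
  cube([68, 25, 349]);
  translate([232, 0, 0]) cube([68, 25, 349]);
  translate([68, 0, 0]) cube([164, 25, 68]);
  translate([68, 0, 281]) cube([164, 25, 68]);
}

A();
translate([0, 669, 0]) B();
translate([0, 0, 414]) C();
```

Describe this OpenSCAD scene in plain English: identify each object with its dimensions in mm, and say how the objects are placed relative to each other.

A is a four-legged stool. The seat is a 319×359×33 mm slab whose top surface is at z = 414 mm; four square legs, each 32×32 mm in cross-section, run from the floor (z = 0) to the underside of the seat, each flush with a corner of the seat. Four stretchers, 32 mm wide and 27 mm tall, connect adjacent legs with their undersides at z = 115 mm, each running between the inner faces of the legs it joins and aligned with the legs' outer faces on the other axis.

B is the wall frame of a small rectangular building: four walls, each 2940 mm tall and 187 mm thick, enclosing a footprint 2420 mm (x) by 4570 mm (y) outside-to-outside, with no floor or roof. The front and back walls (the −y and +y sides) span the full width; the two side walls fit between them.

C is a rectangular picture frame lying in the x–z plane (depth along y). The opening is 164 mm wide (x) by 213 mm tall (z), surrounded by a border 68 mm wide on all four sides. The frame is 25 mm deep and is made of two full-height vertical stiles with two horizontal rails fitted between them.

The house frame is on the floor beside the stool on its +y side. The picture frame is on top of the stool.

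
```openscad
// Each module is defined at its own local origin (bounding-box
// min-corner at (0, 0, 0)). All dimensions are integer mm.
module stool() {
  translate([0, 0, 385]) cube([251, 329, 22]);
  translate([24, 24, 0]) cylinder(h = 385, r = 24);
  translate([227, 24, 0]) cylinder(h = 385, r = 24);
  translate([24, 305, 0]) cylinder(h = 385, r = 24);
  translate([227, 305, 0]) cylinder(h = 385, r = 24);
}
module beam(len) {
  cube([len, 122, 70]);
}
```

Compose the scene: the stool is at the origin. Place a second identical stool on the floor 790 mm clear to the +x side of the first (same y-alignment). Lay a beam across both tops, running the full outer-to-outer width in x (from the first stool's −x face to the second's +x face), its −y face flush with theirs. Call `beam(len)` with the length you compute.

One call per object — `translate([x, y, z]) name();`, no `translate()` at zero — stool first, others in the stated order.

stool();
translate([1041, 0, 0]) stool();
translate([0, 0, 407]) beam(1292);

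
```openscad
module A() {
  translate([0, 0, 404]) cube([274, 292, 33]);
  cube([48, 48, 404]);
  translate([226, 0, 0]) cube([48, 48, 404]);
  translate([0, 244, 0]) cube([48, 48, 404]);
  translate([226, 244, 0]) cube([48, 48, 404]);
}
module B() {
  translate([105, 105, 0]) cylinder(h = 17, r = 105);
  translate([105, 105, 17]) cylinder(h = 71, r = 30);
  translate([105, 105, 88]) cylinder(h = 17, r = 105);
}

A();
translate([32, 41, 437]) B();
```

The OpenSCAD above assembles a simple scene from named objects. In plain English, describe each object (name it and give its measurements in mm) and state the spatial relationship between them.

A is a four-legged stool. The seat is 274×292 mm, 33 mm thick, top at z = 437 mm. It stands on four square legs, each 48×48 mm in cross-section, from z = 0 to the seat underside, each flush with a corner of the seat.

B is a spool: two coaxial disc flanges of radius 105 mm and thickness 17 mm, joined by a core cylinder of radius 30 mm and height 71 mm. The lower flange rests on z = 0 and the three cylinders share a vertical axis.

The spool is on top of the stool, centred.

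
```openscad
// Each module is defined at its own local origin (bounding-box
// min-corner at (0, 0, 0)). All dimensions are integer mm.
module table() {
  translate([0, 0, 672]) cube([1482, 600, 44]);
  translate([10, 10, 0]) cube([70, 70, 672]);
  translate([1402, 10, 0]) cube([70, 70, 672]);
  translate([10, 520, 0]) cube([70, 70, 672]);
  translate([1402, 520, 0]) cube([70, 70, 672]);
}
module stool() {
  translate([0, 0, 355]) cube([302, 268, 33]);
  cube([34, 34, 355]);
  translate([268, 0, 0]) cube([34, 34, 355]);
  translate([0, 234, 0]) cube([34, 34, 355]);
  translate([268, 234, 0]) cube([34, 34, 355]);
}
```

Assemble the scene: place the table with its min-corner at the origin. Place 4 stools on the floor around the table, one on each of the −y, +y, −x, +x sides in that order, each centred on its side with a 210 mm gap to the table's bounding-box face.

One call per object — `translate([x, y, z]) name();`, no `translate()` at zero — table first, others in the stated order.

table();
translate([590, -478, 0]) stool();
translate([590, 810, 0]) stool();
translate([-512, 166, 0]) stool();
translate([1692, 166, 0]) stool();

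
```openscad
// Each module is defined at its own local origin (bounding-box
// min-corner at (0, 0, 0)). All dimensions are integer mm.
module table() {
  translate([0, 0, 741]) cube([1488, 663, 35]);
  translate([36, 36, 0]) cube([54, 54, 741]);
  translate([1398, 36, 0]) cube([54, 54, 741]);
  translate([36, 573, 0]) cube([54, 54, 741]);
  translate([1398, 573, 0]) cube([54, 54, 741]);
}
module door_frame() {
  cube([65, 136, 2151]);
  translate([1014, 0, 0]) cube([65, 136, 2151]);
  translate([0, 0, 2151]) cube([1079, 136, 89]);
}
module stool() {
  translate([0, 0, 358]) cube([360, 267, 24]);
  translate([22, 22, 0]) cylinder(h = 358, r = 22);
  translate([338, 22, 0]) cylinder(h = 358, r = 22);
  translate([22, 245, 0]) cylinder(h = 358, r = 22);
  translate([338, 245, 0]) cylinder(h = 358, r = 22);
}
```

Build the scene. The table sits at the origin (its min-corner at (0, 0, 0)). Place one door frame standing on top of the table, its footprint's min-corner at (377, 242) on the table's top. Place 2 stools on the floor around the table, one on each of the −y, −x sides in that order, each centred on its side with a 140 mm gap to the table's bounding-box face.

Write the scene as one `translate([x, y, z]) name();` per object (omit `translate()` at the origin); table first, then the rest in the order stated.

table();
translate([377, 242, 776]) door_frame();
translate([564, -407, 0]) stool();
translate([-500, 198, 0]) stool();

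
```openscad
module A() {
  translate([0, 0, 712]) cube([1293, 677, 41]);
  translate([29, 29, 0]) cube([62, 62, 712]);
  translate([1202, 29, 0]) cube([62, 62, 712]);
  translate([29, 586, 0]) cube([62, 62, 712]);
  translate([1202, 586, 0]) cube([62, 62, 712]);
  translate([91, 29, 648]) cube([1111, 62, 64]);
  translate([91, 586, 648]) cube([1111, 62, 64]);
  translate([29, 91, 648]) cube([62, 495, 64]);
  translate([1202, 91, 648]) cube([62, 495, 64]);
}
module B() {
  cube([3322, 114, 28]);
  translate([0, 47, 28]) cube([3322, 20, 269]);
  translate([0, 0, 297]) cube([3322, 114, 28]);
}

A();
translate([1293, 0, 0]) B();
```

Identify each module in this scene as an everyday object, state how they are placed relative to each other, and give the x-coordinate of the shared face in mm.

A is a table. B is an I-beam. The I-beam is against the table's +x side, with their −y faces flush. The x-coordinate of the shared face is 1293 mm.

The table's +x face and the I-beam's −x face are both at x = 1293 mm.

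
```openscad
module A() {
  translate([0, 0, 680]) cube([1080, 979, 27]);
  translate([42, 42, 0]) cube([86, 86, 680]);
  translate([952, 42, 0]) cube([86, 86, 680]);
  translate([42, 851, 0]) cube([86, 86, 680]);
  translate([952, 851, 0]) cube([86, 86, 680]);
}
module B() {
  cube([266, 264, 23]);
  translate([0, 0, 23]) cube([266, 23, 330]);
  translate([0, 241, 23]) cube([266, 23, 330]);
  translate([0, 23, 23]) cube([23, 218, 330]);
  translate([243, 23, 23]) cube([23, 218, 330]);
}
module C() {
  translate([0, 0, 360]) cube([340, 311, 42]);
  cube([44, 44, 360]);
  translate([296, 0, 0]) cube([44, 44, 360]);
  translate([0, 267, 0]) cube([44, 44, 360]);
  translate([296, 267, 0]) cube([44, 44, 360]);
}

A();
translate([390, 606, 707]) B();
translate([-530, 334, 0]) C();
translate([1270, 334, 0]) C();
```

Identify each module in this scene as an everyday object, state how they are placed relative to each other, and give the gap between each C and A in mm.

A is a table. B is an open box. C is a stool. The open box is on top of the table. Two stools sit around the table at the −x, +x sides. The gap between each stool and the table is 190 mm.

Each stool's nearest face is 190 mm from the table's bounding box.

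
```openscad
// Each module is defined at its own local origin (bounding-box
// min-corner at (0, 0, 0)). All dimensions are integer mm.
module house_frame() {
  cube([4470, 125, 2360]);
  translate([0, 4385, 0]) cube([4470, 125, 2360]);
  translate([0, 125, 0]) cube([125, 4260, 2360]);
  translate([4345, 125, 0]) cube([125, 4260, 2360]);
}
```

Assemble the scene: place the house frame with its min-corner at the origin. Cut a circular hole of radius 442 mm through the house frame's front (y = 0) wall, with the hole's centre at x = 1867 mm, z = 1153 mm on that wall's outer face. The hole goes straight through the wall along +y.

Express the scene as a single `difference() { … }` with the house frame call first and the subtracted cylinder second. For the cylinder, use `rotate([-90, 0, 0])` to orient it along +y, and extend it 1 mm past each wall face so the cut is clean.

difference() {
  house_frame();
  translate([1867, -1, 1153]) rotate([-90, 0, 0]) cylinder(h = 127, r = 442);
}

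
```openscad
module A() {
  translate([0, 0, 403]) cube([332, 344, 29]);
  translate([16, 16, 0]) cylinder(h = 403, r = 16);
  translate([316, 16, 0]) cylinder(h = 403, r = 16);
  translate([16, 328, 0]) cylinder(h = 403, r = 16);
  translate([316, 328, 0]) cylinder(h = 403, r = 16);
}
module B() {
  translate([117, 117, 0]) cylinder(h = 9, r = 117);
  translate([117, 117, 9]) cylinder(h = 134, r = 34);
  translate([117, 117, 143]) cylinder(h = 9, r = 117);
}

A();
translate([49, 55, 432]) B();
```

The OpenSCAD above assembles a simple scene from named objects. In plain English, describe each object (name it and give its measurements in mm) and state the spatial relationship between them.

A is a four-legged stool. The seat is a 332×344×29 mm slab whose top surface is at z = 432 mm; four round legs, each 32 mm in diameter, run from the floor (z = 0) to the underside of the seat, each leg's axis is inset half a diameter from the nearest pair of seat edges (so the leg's bounding box is flush with the corner).

B is a spool: two coaxial disc flanges of radius 117 mm and thickness 9 mm, joined by a core cylinder of radius 34 mm and height 134 mm. The lower flange rests on z = 0 and the three cylinders share a vertical axis.

The spool is on top of the stool, centred.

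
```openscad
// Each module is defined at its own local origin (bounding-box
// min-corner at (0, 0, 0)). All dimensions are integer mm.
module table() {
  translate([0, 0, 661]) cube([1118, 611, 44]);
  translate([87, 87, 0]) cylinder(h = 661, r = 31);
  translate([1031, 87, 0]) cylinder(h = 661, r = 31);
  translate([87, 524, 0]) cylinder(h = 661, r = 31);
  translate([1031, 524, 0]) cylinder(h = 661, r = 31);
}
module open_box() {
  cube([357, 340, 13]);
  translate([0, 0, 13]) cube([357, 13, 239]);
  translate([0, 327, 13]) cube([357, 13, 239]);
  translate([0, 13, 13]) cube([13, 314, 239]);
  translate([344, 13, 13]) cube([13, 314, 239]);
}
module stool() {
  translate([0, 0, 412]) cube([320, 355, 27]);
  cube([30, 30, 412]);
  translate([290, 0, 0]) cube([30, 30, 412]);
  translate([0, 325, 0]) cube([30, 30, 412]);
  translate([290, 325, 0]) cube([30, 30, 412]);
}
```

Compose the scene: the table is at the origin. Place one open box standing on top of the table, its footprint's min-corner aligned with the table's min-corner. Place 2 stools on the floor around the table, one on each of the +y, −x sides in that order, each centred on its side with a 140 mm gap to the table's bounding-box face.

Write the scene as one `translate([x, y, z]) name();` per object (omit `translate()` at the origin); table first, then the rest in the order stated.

table();
translate([0, 0, 705]) open_box();
translate([399, 751, 0]) stool();
translate([-460, 128, 0]) stool();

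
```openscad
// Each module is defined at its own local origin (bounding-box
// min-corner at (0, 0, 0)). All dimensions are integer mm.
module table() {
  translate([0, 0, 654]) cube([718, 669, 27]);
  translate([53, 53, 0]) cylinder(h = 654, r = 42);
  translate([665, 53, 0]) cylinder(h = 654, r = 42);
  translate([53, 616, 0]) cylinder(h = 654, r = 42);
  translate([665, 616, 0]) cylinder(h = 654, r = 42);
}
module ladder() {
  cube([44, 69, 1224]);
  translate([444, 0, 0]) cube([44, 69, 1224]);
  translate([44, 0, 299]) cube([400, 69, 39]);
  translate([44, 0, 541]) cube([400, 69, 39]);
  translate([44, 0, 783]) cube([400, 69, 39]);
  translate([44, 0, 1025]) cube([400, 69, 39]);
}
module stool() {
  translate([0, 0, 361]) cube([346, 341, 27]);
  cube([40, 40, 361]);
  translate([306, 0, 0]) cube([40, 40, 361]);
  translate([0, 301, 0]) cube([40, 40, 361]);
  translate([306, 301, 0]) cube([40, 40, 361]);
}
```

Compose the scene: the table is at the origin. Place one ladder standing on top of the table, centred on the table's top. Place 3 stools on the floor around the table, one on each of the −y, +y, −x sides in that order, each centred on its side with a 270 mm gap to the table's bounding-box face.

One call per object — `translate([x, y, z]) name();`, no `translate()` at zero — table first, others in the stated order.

table();
translate([115, 300, 681]) ladder();
translate([186, -611, 0]) stool();
translate([186, 939, 0]) stool();
translate([-616, 164, 0]) stool();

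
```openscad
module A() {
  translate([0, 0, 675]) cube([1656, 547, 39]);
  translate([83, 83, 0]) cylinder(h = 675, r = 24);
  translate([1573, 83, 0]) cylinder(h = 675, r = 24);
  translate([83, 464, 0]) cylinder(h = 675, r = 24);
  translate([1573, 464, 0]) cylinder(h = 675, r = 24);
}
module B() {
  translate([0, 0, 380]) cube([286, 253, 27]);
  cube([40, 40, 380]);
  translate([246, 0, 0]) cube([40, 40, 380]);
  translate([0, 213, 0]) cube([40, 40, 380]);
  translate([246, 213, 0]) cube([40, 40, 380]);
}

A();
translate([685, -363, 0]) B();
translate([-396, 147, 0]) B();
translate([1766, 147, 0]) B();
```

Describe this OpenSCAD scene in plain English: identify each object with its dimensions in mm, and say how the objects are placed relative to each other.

A is a table with a 1656×547 mm rectangular top, 39 mm thick, top surface at z = 714 mm, supported by four round legs of 48 mm diameter, each leg's bounding box inset 59 mm from the nearest pair of top edges, running from the floor.

B is a four-legged stool. The seat is 286×253 mm, 27 mm thick, top at z = 407 mm. It stands on four square legs, each 40×40 mm in cross-section, from z = 0 to the seat underside, each flush with a corner of the seat.

Three stools sit around the table at the −y, −x, +x sides.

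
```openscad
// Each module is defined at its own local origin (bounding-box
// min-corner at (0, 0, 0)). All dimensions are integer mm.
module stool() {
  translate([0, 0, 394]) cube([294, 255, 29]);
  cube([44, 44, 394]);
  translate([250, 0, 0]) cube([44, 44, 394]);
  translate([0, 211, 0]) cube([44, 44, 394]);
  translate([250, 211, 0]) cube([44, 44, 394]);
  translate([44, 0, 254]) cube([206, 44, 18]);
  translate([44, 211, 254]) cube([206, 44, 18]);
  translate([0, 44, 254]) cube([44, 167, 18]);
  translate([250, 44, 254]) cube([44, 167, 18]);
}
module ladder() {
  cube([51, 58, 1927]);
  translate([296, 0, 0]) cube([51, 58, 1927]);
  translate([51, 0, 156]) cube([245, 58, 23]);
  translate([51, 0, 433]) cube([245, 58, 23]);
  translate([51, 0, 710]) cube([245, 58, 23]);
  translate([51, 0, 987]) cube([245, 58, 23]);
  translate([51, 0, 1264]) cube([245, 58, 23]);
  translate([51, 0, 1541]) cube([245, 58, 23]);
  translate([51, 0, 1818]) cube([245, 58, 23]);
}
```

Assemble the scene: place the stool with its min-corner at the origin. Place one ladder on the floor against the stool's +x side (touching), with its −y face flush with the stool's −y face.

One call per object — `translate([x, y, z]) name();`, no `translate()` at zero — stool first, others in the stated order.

stool();
translate([294, 0, 0]) ladder();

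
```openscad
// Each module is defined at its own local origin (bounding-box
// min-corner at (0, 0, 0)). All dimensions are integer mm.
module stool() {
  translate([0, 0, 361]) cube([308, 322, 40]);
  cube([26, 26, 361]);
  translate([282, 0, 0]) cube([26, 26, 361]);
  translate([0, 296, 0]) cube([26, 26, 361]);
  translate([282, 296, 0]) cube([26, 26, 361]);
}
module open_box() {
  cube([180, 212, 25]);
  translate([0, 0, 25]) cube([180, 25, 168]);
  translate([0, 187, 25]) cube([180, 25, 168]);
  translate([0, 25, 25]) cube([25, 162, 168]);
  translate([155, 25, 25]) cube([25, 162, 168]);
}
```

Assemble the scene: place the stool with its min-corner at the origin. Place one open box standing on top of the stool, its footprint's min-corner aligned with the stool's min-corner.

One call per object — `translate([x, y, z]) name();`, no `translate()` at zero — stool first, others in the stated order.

stool();
translate([0, 0, 401]) open_box();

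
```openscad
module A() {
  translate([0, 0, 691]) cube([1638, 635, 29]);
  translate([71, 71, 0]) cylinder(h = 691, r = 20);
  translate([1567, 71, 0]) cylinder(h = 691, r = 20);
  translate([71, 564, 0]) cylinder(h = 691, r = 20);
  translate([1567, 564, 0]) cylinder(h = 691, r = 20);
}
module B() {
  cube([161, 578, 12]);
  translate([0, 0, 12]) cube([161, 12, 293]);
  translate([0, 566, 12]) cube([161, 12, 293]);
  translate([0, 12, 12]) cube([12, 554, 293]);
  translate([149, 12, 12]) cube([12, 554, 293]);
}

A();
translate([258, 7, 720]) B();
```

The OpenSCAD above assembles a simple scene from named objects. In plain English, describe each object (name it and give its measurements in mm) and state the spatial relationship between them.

A is a table: top 1638 mm (x) × 635 mm (y), 29 mm thick, upper face at z = 720 mm, on four round legs of 40 mm diameter, each leg's bounding box inset 51 mm from the nearest pair of top edges, running from z = 0 to the bottom of the top.

B is an open storage box with external size 161×578×305 mm and wall thickness 12 mm (the base is also 12 mm thick). The base covers the whole footprint; the four walls stand on the base, with the y-facing walls full-width and the x-facing walls fitting between their inner faces.

The open box is on top of the table.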